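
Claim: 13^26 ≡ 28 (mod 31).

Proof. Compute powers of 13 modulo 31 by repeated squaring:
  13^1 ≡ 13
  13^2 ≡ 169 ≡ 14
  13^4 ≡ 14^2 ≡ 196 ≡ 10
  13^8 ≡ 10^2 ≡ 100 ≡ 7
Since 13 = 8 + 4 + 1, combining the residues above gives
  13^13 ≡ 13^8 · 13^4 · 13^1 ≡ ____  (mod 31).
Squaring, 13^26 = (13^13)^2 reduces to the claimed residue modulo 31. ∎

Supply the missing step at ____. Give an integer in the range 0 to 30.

13^8 · 13^4 · 13^1 ≡ 7 · 10 · 13 = 910.
910 mod 31 = 11, so 13^13 ≡ 11 (mod 31).

11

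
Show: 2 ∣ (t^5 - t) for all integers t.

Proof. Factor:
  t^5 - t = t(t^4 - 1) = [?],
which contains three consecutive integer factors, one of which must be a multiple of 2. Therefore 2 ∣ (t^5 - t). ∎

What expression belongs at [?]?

t^4 - 1 = (t^2 - 1)(t^2 + 1), and t^2 - 1 = (t-1)(t+1).
So t(t^4 - 1) = (t - 1)t(t + 1)(t^2 + 1).

(t - 1)t(t + 1)(t^2 + 1)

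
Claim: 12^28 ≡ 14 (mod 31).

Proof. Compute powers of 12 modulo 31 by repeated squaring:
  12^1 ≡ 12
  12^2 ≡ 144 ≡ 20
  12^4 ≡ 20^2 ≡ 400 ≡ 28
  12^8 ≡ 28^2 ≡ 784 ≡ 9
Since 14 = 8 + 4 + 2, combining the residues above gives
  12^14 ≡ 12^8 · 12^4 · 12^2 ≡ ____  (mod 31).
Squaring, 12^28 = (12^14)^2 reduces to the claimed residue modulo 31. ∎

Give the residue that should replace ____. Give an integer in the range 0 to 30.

18

Multiply the listed residues: 9 · 28 · 20 = 252 → 5040.
Reducing modulo 31: 5040 = 162·31 + 18, so 12^14 ≡ 18.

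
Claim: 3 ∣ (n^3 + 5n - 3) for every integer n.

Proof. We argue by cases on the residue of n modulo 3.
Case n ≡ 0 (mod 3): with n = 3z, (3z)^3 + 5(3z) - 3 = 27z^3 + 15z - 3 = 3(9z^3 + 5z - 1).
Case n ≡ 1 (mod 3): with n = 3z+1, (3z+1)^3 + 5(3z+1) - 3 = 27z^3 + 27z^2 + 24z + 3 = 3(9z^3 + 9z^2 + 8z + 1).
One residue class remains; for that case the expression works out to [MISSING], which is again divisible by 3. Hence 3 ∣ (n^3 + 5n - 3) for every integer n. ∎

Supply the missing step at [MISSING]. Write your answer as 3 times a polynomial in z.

Only n ≡ 2 (mod 3) is unaccounted for. Put n = 3z+2:
(3z+2)^3 + 5(3z+2) - 3 expands to 27z^3 + 54z^2 + 51z + 15,
and factoring out 3 leaves 3(9z^3 + 18z^2 + 17z + 5).

3(9z^3 + 18z^2 + 17z + 5)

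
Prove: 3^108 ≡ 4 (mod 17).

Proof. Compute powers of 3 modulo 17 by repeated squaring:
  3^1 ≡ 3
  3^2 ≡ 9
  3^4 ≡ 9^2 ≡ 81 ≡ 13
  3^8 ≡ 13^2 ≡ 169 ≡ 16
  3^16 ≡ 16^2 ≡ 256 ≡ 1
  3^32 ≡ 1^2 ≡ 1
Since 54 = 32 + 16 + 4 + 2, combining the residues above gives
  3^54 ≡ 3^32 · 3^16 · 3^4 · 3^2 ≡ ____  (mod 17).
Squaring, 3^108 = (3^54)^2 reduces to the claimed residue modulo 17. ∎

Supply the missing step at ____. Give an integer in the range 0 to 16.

15

3^32 · 3^16 · 3^4 · 3^2 ≡ 1 · 1 · 13 · 9 = 117.
117 mod 17 = 15, so 3^54 ≡ 15 (mod 17).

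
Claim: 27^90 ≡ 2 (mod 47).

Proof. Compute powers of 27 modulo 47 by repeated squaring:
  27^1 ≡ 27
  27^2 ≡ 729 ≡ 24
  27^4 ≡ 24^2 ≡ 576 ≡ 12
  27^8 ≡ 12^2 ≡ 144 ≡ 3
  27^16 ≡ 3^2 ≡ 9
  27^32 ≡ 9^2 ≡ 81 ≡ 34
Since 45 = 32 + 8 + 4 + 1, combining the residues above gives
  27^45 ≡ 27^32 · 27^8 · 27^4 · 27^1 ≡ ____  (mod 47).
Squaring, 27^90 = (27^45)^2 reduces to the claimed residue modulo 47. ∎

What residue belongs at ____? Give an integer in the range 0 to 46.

27^32 · 27^8 · 27^4 · 27^1 ≡ 34 · 3 · 12 · 27 = 33048.
33048 mod 47 = 7, so 27^45 ≡ 7 (mod 47).

7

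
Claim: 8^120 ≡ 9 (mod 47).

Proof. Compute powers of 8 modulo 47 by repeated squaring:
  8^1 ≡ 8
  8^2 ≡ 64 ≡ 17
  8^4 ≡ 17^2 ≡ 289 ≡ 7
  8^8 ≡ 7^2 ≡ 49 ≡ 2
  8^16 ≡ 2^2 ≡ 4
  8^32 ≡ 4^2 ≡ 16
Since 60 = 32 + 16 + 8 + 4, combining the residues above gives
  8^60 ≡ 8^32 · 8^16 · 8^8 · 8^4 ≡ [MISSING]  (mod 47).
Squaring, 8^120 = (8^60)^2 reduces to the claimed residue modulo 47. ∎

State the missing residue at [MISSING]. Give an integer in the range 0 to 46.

3

8^32 · 8^16 · 8^8 · 8^4 ≡ 16 · 4 · 2 · 7 = 896.
896 mod 47 = 3, so 8^60 ≡ 3 (mod 47).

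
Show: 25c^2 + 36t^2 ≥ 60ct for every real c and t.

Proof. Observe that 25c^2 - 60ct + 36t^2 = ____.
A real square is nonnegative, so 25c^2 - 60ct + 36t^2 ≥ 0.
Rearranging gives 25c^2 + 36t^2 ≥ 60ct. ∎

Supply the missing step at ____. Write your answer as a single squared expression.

(5c - 6t)^2

25c^2 - 60ct + 36t^2 is a perfect-square trinomial: the outer terms are (5c)^2 and (6t)^2, and the cross term is -2·5c·6t.
So 25c^2 - 60ct + 36t^2 = (5c - 6t)^2 ≥ 0.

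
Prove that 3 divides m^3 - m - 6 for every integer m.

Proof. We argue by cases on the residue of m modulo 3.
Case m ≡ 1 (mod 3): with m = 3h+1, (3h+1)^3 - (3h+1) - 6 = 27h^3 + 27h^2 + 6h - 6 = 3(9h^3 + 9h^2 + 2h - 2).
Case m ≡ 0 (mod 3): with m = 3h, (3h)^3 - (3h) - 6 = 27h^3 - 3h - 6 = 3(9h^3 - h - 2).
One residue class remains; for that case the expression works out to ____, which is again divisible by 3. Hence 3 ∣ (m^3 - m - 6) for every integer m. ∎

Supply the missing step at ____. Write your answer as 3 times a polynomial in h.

3(9h^3 + 18h^2 + 11h)

The residues treated are {1, 0}, so the missing case is m ≡ 2 (mod 3); write m = 3h+2.
Then (3h+2)^3 - (3h+2) - 6 = 27h^3 + 54h^2 + 33h = 3(9h^3 + 18h^2 + 11h).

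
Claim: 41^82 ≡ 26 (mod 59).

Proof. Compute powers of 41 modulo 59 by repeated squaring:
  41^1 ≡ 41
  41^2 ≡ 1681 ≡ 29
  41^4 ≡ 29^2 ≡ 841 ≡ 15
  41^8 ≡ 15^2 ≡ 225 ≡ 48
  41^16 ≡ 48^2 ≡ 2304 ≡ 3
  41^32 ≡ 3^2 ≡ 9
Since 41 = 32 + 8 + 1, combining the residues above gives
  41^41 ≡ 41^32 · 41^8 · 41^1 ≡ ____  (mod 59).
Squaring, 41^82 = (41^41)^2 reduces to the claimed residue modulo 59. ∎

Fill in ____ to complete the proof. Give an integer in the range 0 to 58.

Multiply the listed residues: 9 · 48 · 41 = 432 → 17712.
Reducing modulo 59: 17712 = 300·59 + 12, so 41^41 ≡ 12.

12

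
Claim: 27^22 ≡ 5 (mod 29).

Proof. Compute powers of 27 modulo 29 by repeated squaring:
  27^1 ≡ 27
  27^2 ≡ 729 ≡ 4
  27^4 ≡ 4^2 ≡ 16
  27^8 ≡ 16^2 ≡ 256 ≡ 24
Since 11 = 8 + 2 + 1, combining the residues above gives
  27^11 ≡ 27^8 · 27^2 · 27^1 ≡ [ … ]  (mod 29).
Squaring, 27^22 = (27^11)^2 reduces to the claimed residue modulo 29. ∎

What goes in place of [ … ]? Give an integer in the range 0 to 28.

11

Multiply the listed residues: 24 · 4 · 27 = 96 → 2592.
Reducing modulo 29: 2592 = 89·29 + 11, so 27^11 ≡ 11.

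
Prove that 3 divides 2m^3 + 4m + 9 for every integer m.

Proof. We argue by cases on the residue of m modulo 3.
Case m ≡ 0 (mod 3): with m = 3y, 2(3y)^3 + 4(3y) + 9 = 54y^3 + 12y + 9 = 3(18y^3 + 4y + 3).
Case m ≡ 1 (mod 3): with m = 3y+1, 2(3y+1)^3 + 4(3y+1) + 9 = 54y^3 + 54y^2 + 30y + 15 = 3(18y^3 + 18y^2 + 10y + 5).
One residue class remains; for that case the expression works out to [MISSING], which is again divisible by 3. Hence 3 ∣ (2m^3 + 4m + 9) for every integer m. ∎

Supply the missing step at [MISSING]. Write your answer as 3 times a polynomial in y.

3(18y^3 + 36y^2 + 28y + 11)

The residues treated are {0, 1}, so the missing case is m ≡ 2 (mod 3); write m = 3y+2.
Then 2(3y+2)^3 + 4(3y+2) + 9 = 54y^3 + 108y^2 + 84y + 33 = 3(18y^3 + 36y^2 + 28y + 11).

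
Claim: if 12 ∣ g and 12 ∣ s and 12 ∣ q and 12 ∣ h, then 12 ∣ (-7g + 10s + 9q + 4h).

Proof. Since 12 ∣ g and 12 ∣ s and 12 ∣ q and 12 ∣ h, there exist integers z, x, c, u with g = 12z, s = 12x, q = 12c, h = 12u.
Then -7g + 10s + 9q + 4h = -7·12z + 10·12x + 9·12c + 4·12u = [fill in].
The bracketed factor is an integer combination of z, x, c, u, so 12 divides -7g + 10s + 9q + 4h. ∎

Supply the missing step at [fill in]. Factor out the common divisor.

Each term has a factor of 12: -7·12z + 10·12x + 9·12c + 4·12u = 12·(9c + 4u + 10x - 7z).
Since 9c + 4u + 10x - 7z is an integer, 12 ∣ (-7g + 10s + 9q + 4h).

12(9c + 4u + 10x - 7z)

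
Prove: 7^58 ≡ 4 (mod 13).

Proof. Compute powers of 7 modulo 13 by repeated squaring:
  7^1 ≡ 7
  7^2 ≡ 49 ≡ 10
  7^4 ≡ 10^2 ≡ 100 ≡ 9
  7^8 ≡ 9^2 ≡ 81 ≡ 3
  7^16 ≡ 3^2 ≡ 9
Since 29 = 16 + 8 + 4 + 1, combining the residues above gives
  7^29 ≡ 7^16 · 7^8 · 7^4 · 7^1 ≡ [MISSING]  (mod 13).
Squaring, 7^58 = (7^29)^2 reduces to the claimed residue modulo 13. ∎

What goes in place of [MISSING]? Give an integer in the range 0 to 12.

11

7^16 · 7^8 · 7^4 · 7^1 ≡ 9 · 3 · 9 · 7 = 1701.
1701 mod 13 = 11, so 7^29 ≡ 11 (mod 13).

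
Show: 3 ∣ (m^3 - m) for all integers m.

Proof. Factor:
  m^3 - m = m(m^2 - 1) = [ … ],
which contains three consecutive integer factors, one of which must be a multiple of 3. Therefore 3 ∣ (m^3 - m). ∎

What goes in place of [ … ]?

(m - 1)m(m + 1)

m(m^2 - 1) = m(m - 1)(m + 1) = (m - 1)m(m + 1).
These three factors are consecutive integers, so their product is divisible by 3.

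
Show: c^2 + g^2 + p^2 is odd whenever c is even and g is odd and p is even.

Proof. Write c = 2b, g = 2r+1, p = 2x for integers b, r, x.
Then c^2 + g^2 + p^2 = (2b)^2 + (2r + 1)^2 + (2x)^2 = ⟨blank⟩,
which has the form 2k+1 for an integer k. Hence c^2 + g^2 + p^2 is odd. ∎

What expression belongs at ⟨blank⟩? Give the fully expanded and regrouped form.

2(2b^2 + 2r^2 + 2r + 2x^2) + 1

Expanding: (2b)^2 + (2r + 1)^2 + (2x)^2 = 4b^2 + 4r^2 + 4r + 4x^2 + 1.
Every term except the constant is even, so this is 2(2b^2 + 2r^2 + 2r + 2x^2) + 1,
and 2b^2 + 2r^2 + 2r + 2x^2 ∈ ℤ gives the required form.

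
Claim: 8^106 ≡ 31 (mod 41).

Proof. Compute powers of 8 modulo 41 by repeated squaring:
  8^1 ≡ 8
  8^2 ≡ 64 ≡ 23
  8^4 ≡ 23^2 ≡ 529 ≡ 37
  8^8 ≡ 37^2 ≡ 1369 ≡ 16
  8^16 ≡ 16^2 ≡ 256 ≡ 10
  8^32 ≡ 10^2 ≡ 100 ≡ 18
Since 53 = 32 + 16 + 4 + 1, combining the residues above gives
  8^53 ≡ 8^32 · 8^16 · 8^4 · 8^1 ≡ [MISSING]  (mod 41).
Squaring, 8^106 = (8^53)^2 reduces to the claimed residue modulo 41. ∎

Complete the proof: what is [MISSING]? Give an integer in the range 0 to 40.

21

8^32 · 8^16 · 8^4 · 8^1 ≡ 18 · 10 · 37 · 8 = 53280.
53280 mod 41 = 21, so 8^53 ≡ 21 (mod 41).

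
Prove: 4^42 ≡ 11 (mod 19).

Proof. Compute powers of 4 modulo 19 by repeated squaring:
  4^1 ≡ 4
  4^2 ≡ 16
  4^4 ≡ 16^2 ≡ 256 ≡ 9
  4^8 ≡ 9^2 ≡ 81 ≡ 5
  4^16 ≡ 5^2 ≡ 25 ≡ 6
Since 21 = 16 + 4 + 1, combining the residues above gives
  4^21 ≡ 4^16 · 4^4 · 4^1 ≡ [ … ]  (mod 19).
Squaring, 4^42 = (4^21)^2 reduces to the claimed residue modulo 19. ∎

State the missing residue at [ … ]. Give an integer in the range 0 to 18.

7

Multiply the listed residues: 6 · 9 · 4 = 54 → 216.
Reducing modulo 19: 216 = 11·19 + 7, so 4^21 ≡ 7.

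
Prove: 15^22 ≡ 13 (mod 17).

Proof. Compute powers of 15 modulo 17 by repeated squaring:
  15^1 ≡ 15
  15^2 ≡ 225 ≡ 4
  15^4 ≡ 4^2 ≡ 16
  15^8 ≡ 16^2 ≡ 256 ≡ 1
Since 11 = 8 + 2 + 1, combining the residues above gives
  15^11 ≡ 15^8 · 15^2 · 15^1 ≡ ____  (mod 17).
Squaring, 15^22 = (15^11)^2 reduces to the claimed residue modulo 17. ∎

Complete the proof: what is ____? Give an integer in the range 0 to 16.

9

Multiply the listed residues: 1 · 4 · 15 = 4 → 60.
Reducing modulo 17: 60 = 3·17 + 9, so 15^11 ≡ 9.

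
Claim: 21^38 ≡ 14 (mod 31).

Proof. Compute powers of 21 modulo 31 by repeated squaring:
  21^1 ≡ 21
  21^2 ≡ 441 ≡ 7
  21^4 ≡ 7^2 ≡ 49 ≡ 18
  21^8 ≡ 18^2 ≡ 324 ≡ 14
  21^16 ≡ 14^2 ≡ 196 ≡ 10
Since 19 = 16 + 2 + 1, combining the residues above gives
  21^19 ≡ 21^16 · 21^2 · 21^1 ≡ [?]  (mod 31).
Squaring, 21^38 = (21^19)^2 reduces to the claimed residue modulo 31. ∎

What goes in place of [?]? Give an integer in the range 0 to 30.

Multiply the listed residues: 10 · 7 · 21 = 70 → 1470.
Reducing modulo 31: 1470 = 47·31 + 13, so 21^19 ≡ 13.

13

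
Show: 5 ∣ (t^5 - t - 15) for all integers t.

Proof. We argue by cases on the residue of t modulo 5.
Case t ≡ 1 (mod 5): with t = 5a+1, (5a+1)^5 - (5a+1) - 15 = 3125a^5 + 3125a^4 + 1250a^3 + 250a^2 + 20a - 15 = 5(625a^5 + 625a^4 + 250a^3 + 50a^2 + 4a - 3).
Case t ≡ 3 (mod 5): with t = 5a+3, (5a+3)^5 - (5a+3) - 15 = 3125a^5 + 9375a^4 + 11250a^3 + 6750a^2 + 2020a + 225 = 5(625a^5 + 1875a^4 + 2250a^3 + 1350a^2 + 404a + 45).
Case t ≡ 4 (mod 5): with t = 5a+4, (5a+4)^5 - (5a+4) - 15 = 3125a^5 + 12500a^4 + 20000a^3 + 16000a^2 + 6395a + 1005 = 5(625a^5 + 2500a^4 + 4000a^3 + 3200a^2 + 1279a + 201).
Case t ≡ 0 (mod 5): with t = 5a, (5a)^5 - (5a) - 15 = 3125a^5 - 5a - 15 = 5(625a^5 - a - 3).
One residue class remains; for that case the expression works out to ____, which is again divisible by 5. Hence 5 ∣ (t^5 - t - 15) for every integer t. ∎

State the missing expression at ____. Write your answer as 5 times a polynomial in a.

5(625a^5 + 1250a^4 + 1000a^3 + 400a^2 + 79a + 3)

Only t ≡ 2 (mod 5) is unaccounted for. Put t = 5a+2:
(5a+2)^5 - (5a+2) - 15 expands to 3125a^5 + 6250a^4 + 5000a^3 + 2000a^2 + 395a + 15,
and factoring out 5 leaves 5(625a^5 + 1250a^4 + 1000a^3 + 400a^2 + 79a + 3).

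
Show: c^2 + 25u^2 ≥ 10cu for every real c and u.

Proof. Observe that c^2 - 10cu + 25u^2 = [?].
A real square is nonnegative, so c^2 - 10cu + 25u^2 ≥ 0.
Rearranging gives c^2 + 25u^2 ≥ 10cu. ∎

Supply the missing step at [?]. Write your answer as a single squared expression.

c^2 - 10cu + 25u^2 is a perfect-square trinomial: the outer terms are (c)^2 and (5u)^2, and the cross term is -2·c·5u.
So c^2 - 10cu + 25u^2 = (c - 5u)^2 ≥ 0.

(c - 5u)^2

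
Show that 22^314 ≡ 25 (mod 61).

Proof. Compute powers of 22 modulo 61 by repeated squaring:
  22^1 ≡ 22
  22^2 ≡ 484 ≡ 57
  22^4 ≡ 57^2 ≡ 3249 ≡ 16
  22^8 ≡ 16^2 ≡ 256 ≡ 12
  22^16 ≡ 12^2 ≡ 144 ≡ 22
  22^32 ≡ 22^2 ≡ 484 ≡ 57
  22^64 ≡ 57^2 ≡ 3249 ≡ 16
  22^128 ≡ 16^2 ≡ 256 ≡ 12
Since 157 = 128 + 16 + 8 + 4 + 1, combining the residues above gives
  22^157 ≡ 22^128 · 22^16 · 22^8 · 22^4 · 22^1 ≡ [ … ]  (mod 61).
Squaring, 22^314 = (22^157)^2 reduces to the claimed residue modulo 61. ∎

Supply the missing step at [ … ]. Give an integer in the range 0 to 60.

56

22^128 · 22^16 · 22^8 · 22^4 · 22^1 ≡ 12 · 22 · 12 · 16 · 22 = 1115136.
1115136 mod 61 = 56, so 22^157 ≡ 56 (mod 61).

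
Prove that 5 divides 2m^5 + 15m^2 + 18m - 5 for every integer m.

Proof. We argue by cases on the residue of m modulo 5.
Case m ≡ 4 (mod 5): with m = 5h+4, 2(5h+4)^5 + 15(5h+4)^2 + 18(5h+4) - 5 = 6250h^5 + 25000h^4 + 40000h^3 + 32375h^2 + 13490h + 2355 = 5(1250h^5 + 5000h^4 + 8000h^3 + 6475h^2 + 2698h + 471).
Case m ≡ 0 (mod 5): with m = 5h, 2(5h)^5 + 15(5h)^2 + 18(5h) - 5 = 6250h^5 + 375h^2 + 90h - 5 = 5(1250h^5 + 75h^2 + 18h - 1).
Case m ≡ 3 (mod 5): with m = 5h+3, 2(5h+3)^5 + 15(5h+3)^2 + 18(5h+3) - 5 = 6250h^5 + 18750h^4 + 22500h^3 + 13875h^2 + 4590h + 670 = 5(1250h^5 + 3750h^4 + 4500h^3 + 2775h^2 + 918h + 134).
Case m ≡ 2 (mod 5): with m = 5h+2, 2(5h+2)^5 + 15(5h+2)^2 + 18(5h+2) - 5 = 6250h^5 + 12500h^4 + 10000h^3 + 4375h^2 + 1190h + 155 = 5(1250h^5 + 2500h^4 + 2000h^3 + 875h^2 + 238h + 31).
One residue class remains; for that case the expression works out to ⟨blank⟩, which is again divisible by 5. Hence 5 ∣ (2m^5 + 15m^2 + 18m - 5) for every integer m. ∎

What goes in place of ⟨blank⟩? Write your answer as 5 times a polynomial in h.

5(1250h^5 + 1250h^4 + 500h^3 + 175h^2 + 58h + 6)

The residues treated are {4, 0, 3, 2}, so the missing case is m ≡ 1 (mod 5); write m = 5h+1.
Then 2(5h+1)^5 + 15(5h+1)^2 + 18(5h+1) - 5 = 6250h^5 + 6250h^4 + 2500h^3 + 875h^2 + 290h + 30 = 5(1250h^5 + 1250h^4 + 500h^3 + 175h^2 + 58h + 6).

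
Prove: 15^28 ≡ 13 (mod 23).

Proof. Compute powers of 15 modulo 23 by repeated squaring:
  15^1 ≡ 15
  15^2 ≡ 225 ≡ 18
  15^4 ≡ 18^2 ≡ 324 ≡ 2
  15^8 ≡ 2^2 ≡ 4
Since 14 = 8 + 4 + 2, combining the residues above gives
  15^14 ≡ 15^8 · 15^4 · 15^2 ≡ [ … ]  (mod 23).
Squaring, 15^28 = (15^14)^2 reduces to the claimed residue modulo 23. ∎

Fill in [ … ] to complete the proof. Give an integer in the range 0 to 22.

6

15^8 · 15^4 · 15^2 ≡ 4 · 2 · 18 = 144.
144 mod 23 = 6, so 15^14 ≡ 6 (mod 23).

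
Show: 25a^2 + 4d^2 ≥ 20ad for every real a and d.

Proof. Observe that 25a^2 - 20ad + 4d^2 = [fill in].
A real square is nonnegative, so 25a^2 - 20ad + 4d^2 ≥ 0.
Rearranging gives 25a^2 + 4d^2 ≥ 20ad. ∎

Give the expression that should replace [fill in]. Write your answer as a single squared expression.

(5a - 2d)^2

25a^2 - 20ad + 4d^2 is a perfect-square trinomial: the outer terms are (5a)^2 and (2d)^2, and the cross term is -2·5a·2d.
So 25a^2 - 20ad + 4d^2 = (5a - 2d)^2 ≥ 0.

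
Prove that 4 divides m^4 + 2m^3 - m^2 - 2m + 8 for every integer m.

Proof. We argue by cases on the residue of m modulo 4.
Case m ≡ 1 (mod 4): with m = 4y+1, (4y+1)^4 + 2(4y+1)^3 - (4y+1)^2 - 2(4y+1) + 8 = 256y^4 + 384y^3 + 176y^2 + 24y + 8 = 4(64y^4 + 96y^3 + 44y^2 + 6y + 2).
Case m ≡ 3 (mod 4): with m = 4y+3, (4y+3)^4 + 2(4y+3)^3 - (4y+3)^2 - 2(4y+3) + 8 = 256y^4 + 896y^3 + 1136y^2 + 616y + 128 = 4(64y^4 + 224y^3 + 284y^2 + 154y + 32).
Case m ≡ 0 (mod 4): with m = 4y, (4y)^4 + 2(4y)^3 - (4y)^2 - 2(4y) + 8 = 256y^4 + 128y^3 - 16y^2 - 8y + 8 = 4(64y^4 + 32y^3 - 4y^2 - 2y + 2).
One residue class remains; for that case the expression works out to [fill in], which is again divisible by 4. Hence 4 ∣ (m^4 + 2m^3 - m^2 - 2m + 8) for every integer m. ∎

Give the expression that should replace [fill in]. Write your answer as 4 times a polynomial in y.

The residues treated are {1, 3, 0}, so the missing case is m ≡ 2 (mod 4); write m = 4y+2.
Then (4y+2)^4 + 2(4y+2)^3 - (4y+2)^2 - 2(4y+2) + 8 = 256y^4 + 640y^3 + 560y^2 + 200y + 32 = 4(64y^4 + 160y^3 + 140y^2 + 50y + 8).

4(64y^4 + 160y^3 + 140y^2 + 50y + 8)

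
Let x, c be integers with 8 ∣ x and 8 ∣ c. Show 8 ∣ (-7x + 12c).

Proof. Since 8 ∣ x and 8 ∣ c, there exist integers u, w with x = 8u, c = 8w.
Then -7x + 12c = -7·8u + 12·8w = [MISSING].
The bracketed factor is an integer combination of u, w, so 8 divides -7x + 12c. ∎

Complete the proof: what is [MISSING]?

Each term has a factor of 8: -7·8u + 12·8w = 8·(-7u + 12w).
Since -7u + 12w is an integer, 8 ∣ (-7x + 12c).

8(-7u + 12w)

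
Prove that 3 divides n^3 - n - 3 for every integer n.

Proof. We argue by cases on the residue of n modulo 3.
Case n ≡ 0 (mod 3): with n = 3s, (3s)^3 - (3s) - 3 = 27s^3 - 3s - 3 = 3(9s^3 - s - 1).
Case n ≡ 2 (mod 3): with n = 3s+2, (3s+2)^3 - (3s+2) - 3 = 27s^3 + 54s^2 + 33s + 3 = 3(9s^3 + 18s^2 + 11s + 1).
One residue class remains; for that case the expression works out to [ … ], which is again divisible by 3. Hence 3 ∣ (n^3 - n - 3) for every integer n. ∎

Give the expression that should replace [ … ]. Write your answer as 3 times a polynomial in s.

3(9s^3 + 9s^2 + 2s - 1)

Only n ≡ 1 (mod 3) is unaccounted for. Put n = 3s+1:
(3s+1)^3 - (3s+1) - 3 expands to 27s^3 + 27s^2 + 6s - 3,
and factoring out 3 leaves 3(9s^3 + 9s^2 + 2s - 1).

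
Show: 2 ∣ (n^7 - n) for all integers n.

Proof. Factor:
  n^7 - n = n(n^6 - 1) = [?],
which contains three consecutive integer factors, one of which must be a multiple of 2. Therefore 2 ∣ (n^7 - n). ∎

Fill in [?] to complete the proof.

n^6 - 1 = (n^2 - 1)(n^4 + n^2 + 1), and n^2 - 1 = (n-1)(n+1).
So n(n^6 - 1) = (n - 1)n(n + 1)(n^4 + n^2 + 1).

(n - 1)n(n + 1)(n^4 + n^2 + 1)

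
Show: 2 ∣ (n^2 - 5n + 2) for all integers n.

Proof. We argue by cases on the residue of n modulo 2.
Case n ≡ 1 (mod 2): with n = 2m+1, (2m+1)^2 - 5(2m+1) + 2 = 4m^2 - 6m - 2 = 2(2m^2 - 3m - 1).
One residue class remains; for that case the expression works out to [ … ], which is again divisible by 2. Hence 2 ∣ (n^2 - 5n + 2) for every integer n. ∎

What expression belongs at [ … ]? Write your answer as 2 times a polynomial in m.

2(2m^2 - 5m + 1)

The residues treated are {1}, so the missing case is n ≡ 0 (mod 2); write n = 2m.
Then (2m)^2 - 5(2m) + 2 = 4m^2 - 10m + 2 = 2(2m^2 - 5m + 1).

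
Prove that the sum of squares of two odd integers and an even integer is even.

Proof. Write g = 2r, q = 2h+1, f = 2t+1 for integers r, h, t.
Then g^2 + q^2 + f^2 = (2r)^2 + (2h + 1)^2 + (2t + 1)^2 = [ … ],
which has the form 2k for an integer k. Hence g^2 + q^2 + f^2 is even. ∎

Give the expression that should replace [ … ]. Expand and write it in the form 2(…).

2(2h^2 + 2h + 2r^2 + 2t^2 + 2t + 1)

(2r)^2 + (2h + 1)^2 + (2t + 1)^2 = 4h^2 + 4h + 4r^2 + 4t^2 + 4t + 2
= 2(2h^2 + 2h + 2r^2 + 2t^2 + 2t + 1).
Since 2h^2 + 2h + 2r^2 + 2t^2 + 2t + 1 is an integer, the sum of squares is of the form 2k for an integer k.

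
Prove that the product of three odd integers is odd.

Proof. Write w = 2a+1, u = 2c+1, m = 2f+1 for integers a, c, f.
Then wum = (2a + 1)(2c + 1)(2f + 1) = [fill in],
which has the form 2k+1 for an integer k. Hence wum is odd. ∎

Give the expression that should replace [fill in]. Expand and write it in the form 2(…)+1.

2(4acf + 2ac + 2af + a + 2cf + c + f) + 1

Expanding: (2a + 1)(2c + 1)(2f + 1) = 8acf + 4ac + 4af + 2a + 4cf + 2c + 2f + 1.
Every term except the constant is even, so this is 2(4acf + 2ac + 2af + a + 2cf + c + f) + 1,
and 4acf + 2ac + 2af + a + 2cf + c + f ∈ ℤ gives the required form.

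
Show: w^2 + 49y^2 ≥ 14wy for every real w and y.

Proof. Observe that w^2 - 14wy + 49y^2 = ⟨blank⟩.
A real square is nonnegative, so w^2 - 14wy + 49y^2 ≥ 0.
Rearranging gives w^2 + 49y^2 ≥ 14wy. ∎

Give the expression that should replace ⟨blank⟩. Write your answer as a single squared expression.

w^2 - 14wy + 49y^2 is a perfect-square trinomial: the outer terms are (w)^2 and (7y)^2, and the cross term is -2·w·7y.
So w^2 - 14wy + 49y^2 = (w - 7y)^2 ≥ 0.

(w - 7y)^2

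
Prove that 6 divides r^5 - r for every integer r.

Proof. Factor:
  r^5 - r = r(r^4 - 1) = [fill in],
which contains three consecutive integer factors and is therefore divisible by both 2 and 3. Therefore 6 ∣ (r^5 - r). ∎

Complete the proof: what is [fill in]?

r^4 - 1 = (r^2 - 1)(r^2 + 1), and r^2 - 1 = (r-1)(r+1).
So r(r^4 - 1) = (r - 1)r(r + 1)(r^2 + 1).

(r - 1)r(r + 1)(r^2 + 1)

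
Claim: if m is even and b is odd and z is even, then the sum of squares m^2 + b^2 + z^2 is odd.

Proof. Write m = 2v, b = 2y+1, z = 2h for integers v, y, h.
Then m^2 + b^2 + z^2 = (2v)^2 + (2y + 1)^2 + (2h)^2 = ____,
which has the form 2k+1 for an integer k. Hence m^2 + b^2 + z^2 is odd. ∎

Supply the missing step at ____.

Expanding: (2v)^2 + (2y + 1)^2 + (2h)^2 = 4h^2 + 4v^2 + 4y^2 + 4y + 1.
Every term except the constant is even, so this is 2(2h^2 + 2v^2 + 2y^2 + 2y) + 1,
and 2h^2 + 2v^2 + 2y^2 + 2y ∈ ℤ gives the required form.

2(2h^2 + 2v^2 + 2y^2 + 2y) + 1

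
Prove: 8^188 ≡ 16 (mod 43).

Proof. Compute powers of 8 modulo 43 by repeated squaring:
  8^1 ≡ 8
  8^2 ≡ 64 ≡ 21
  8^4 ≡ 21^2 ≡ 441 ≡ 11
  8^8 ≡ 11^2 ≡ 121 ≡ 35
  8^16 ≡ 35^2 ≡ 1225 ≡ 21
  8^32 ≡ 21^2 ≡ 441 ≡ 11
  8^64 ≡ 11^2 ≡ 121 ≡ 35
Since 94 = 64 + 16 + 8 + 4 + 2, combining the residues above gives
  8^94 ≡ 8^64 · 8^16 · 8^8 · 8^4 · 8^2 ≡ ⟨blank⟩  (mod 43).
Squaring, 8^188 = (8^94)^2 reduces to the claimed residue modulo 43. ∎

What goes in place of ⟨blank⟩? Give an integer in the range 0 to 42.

4

Multiply the listed residues: 35 · 21 · 35 · 11 · 21 = 735 → 25725 → 282975 → 5942475.
Reducing modulo 43: 5942475 = 138197·43 + 4, so 8^94 ≡ 4.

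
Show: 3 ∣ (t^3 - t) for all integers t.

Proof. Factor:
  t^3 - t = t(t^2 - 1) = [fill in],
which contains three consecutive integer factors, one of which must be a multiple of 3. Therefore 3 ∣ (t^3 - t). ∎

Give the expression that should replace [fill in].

(t - 1)t(t + 1)

t(t^2 - 1) = t(t - 1)(t + 1) = (t - 1)t(t + 1).
These three factors are consecutive integers, so their product is divisible by 3.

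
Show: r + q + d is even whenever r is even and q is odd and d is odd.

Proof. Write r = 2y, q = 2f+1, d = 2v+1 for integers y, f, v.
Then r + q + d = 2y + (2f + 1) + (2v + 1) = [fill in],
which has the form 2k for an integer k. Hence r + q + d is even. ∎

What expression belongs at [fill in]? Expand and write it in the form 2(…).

Expanding: 2y + (2f + 1) + (2v + 1) = 2f + 2v + 2y + 2.
Every term is even; pulling out the factor of 2 gives 2(f + v + y + 1).

2(f + v + y + 1)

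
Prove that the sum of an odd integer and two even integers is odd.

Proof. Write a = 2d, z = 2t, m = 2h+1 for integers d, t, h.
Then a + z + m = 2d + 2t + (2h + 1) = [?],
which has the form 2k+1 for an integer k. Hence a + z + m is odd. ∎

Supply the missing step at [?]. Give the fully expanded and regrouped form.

Expanding: 2d + 2t + (2h + 1) = 2d + 2h + 2t + 1.
Every term except the constant is even, so this is 2(d + h + t) + 1,
and d + h + t ∈ ℤ gives the required form.

2(d + h + t) + 1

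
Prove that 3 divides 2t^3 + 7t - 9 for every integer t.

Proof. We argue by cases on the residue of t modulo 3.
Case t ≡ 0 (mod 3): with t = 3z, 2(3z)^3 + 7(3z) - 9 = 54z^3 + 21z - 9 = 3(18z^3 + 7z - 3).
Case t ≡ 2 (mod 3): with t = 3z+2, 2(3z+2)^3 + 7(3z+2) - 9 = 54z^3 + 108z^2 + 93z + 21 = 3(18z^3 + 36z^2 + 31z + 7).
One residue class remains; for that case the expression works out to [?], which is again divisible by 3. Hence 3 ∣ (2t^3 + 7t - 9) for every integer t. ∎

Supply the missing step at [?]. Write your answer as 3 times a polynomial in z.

The residues treated are {0, 2}, so the missing case is t ≡ 1 (mod 3); write t = 3z+1.
Then 2(3z+1)^3 + 7(3z+1) - 9 = 54z^3 + 54z^2 + 39z = 3(18z^3 + 18z^2 + 13z).

3(18z^3 + 18z^2 + 13z)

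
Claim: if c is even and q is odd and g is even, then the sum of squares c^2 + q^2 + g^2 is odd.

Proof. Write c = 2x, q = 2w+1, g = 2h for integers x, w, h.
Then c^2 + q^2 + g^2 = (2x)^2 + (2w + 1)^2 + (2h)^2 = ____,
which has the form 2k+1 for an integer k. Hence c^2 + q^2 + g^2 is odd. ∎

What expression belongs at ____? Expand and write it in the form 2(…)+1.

(2x)^2 + (2w + 1)^2 + (2h)^2 = 4h^2 + 4w^2 + 4w + 4x^2 + 1
= 2(2h^2 + 2w^2 + 2w + 2x^2) + 1.
Since 2h^2 + 2w^2 + 2w + 2x^2 is an integer, the sum of squares is of the form 2k+1 for an integer k.

2(2h^2 + 2w^2 + 2w + 2x^2) + 1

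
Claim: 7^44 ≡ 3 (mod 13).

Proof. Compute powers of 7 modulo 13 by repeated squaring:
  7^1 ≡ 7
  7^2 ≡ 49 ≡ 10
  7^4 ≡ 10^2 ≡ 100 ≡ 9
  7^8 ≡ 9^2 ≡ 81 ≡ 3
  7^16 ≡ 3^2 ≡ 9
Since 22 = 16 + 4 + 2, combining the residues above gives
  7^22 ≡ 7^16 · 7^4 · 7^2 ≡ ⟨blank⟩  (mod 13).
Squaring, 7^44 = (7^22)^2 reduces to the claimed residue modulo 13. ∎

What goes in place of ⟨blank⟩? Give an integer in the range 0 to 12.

Multiply the listed residues: 9 · 9 · 10 = 81 → 810.
Reducing modulo 13: 810 = 62·13 + 4, so 7^22 ≡ 4.

4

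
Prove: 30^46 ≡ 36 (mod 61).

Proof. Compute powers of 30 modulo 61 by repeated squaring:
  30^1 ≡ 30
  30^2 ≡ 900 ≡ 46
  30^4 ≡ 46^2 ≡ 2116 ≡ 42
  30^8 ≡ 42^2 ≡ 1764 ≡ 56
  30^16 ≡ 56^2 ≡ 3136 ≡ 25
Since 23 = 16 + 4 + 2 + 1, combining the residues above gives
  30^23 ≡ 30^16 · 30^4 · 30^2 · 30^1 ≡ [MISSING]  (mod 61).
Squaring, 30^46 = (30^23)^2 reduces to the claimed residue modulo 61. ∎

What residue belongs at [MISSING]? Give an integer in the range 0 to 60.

Multiply the listed residues: 25 · 42 · 46 · 30 = 1050 → 48300 → 1449000.
Reducing modulo 61: 1449000 = 23754·61 + 6, so 30^23 ≡ 6.

6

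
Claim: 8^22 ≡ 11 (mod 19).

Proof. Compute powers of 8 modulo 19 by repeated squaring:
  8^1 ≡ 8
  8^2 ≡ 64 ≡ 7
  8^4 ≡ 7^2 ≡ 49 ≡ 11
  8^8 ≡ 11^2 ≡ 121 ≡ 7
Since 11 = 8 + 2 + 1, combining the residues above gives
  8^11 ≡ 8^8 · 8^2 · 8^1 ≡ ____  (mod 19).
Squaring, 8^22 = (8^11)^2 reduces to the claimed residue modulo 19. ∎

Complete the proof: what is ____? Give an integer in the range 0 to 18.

12

Multiply the listed residues: 7 · 7 · 8 = 49 → 392.
Reducing modulo 19: 392 = 20·19 + 12, so 8^11 ≡ 12.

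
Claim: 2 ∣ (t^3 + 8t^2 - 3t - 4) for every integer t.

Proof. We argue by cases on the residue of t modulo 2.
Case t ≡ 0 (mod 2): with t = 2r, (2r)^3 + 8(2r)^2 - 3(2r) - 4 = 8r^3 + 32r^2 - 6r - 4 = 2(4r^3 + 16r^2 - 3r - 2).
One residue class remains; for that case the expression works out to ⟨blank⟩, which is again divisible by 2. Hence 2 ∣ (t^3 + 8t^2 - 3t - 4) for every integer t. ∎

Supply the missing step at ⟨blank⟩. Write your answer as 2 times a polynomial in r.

2(4r^3 + 22r^2 + 16r + 1)

Only t ≡ 1 (mod 2) is unaccounted for. Put t = 2r+1:
(2r+1)^3 + 8(2r+1)^2 - 3(2r+1) - 4 expands to 8r^3 + 44r^2 + 32r + 2,
and factoring out 2 leaves 2(4r^3 + 22r^2 + 16r + 1).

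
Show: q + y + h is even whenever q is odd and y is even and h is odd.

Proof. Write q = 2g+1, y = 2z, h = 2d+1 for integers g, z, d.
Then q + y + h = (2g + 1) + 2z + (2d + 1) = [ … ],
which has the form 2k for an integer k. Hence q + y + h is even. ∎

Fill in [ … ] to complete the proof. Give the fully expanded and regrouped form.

(2g + 1) + 2z + (2d + 1) = 2d + 2g + 2z + 2
= 2(d + g + z + 1).
Since d + g + z + 1 is an integer, the sum is of the form 2k for an integer k.

2(d + g + z + 1)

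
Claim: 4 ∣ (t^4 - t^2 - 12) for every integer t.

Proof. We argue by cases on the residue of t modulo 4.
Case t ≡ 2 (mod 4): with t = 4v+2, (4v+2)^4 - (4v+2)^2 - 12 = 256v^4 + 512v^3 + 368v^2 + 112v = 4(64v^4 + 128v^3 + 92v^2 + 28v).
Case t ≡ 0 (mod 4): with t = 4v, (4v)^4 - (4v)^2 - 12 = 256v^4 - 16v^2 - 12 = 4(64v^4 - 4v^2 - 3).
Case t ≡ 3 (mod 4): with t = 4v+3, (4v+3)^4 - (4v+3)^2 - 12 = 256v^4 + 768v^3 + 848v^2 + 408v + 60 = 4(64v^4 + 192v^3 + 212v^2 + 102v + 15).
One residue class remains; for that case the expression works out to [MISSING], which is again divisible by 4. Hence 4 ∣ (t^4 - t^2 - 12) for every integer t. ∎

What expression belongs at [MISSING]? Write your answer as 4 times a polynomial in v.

4(64v^4 + 64v^3 + 20v^2 + 2v - 3)

Only t ≡ 1 (mod 4) is unaccounted for. Put t = 4v+1:
(4v+1)^4 - (4v+1)^2 - 12 expands to 256v^4 + 256v^3 + 80v^2 + 8v - 12,
and factoring out 4 leaves 4(64v^4 + 64v^3 + 20v^2 + 2v - 3).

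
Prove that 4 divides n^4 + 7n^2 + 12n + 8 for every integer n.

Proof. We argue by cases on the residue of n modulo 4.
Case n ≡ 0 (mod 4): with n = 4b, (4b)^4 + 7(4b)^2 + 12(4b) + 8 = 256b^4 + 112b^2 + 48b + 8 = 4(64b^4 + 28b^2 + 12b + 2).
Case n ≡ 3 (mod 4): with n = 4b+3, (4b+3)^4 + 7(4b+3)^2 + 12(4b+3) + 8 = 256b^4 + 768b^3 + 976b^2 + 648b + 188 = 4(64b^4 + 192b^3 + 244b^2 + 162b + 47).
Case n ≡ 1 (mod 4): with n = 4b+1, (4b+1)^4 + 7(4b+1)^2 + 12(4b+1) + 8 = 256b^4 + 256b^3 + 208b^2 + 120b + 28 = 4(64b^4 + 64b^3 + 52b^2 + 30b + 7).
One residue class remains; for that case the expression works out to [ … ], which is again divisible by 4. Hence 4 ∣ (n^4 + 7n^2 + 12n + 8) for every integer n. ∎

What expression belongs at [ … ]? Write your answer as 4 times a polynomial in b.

4(64b^4 + 128b^3 + 124b^2 + 72b + 19)

Only n ≡ 2 (mod 4) is unaccounted for. Put n = 4b+2:
(4b+2)^4 + 7(4b+2)^2 + 12(4b+2) + 8 expands to 256b^4 + 512b^3 + 496b^2 + 288b + 76,
and factoring out 4 leaves 4(64b^4 + 128b^3 + 124b^2 + 72b + 19).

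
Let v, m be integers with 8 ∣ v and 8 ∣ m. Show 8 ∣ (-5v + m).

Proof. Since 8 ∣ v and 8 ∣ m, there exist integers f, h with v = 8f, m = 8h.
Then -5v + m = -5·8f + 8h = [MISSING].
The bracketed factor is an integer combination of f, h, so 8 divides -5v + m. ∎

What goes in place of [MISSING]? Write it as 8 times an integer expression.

Pull the common 8 out of every term: -5·8f + 8h = 8(-5f + h).
-5f + h is an integer, which exhibits the divisibility.

8(-5f + h)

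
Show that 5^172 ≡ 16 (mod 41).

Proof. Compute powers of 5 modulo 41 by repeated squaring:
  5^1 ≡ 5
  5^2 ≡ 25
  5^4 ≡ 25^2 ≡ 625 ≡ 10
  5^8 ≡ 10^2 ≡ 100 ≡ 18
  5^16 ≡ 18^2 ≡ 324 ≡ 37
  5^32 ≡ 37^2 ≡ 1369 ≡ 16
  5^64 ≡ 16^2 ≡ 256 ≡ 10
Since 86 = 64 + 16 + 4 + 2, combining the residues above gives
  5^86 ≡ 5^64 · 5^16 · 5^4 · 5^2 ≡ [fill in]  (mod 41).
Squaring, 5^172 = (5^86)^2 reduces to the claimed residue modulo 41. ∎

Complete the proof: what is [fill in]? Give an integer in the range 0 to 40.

4

Multiply the listed residues: 10 · 37 · 10 · 25 = 370 → 3700 → 92500.
Reducing modulo 41: 92500 = 2256·41 + 4, so 5^86 ≡ 4.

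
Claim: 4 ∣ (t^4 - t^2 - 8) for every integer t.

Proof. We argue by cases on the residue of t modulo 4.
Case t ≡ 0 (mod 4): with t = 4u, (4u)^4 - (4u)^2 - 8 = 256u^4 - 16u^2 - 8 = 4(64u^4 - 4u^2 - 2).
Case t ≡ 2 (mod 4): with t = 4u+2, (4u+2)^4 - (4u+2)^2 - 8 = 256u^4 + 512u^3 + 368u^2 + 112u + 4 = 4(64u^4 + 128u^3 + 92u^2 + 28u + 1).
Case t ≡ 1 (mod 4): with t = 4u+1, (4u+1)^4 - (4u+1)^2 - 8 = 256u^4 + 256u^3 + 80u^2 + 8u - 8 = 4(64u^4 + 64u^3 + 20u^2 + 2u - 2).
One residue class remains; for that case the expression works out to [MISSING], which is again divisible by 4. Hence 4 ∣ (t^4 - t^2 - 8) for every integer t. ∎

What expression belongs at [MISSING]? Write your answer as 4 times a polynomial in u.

4(64u^4 + 192u^3 + 212u^2 + 102u + 16)

Only t ≡ 3 (mod 4) is unaccounted for. Put t = 4u+3:
(4u+3)^4 - (4u+3)^2 - 8 expands to 256u^4 + 768u^3 + 848u^2 + 408u + 64,
and factoring out 4 leaves 4(64u^4 + 192u^3 + 212u^2 + 102u + 16).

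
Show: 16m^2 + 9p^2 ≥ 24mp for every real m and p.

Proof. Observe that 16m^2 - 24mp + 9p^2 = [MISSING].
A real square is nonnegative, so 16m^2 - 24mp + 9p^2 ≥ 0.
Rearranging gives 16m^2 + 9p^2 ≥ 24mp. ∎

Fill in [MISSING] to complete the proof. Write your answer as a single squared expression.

(4m - 3p)^2

The leading and trailing coefficients are 4^2 and 3^2, and 24 = 2·4·3, so the trinomial is (4m - 3p)^2.
Hence 16m^2 - 24mp + 9p^2 ≥ 0.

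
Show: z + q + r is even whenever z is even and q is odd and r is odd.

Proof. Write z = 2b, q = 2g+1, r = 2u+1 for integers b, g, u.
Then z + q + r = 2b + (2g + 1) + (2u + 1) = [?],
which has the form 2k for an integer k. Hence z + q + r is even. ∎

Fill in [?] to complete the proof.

Expanding: 2b + (2g + 1) + (2u + 1) = 2b + 2g + 2u + 2.
Every term is even; pulling out the factor of 2 gives 2(b + g + u + 1).

2(b + g + u + 1)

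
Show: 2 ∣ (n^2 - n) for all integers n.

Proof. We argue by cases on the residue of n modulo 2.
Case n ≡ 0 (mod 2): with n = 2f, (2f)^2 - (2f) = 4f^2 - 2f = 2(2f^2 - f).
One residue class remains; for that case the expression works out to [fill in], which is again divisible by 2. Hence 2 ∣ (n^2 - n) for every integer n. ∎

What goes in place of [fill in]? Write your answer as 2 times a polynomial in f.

The residues treated are {0}, so the missing case is n ≡ 1 (mod 2); write n = 2f+1.
Then (2f+1)^2 - (2f+1) = 4f^2 + 2f = 2(2f^2 + f).

2(2f^2 + f)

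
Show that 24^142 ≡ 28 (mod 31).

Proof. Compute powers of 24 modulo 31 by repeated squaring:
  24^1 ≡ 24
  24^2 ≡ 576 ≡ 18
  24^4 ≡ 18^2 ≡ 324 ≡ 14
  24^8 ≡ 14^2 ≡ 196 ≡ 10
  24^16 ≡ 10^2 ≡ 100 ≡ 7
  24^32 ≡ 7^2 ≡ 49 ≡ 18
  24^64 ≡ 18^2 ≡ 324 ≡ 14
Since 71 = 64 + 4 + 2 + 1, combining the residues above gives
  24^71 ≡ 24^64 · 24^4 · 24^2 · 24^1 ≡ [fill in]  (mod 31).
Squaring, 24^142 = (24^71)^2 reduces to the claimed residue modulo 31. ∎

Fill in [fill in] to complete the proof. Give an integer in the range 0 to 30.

11

Multiply the listed residues: 14 · 14 · 18 · 24 = 196 → 3528 → 84672.
Reducing modulo 31: 84672 = 2731·31 + 11, so 24^71 ≡ 11.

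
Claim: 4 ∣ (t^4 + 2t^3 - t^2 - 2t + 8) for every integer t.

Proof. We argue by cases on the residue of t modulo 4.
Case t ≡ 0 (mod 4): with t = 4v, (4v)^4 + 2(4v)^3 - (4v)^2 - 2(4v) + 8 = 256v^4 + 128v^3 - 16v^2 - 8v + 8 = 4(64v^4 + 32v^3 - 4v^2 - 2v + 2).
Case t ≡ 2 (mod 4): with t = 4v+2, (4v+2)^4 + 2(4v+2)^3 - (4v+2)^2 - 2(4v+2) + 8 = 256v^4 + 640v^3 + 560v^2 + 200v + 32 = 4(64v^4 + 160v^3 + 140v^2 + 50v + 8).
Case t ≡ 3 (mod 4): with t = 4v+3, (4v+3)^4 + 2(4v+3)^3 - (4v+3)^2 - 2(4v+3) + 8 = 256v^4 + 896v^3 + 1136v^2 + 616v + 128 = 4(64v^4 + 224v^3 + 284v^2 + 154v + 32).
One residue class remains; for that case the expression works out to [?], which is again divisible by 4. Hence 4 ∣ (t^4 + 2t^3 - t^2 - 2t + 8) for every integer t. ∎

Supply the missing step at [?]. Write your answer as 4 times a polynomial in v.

The residues treated are {0, 2, 3}, so the missing case is t ≡ 1 (mod 4); write t = 4v+1.
Then (4v+1)^4 + 2(4v+1)^3 - (4v+1)^2 - 2(4v+1) + 8 = 256v^4 + 384v^3 + 176v^2 + 24v + 8 = 4(64v^4 + 96v^3 + 44v^2 + 6v + 2).

4(64v^4 + 96v^3 + 44v^2 + 6v + 2)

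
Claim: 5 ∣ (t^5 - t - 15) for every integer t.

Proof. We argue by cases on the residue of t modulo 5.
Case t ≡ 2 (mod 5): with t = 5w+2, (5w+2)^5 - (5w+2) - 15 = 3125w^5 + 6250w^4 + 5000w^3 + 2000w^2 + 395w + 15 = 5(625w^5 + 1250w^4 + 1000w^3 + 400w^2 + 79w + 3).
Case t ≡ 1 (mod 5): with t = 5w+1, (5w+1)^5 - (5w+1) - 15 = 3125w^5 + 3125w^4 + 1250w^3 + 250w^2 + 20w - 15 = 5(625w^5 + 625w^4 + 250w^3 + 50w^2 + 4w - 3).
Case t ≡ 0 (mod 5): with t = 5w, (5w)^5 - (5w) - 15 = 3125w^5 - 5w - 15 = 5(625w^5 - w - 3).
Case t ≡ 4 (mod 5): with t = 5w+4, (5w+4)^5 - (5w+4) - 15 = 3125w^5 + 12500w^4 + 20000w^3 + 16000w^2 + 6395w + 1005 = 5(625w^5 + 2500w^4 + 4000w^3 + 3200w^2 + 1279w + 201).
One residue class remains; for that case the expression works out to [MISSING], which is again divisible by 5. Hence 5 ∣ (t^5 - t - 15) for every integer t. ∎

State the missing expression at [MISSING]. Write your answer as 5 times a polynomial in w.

5(625w^5 + 1875w^4 + 2250w^3 + 1350w^2 + 404w + 45)

The residues treated are {2, 1, 0, 4}, so the missing case is t ≡ 3 (mod 5); write t = 5w+3.
Then (5w+3)^5 - (5w+3) - 15 = 3125w^5 + 9375w^4 + 11250w^3 + 6750w^2 + 2020w + 225 = 5(625w^5 + 1875w^4 + 2250w^3 + 1350w^2 + 404w + 45).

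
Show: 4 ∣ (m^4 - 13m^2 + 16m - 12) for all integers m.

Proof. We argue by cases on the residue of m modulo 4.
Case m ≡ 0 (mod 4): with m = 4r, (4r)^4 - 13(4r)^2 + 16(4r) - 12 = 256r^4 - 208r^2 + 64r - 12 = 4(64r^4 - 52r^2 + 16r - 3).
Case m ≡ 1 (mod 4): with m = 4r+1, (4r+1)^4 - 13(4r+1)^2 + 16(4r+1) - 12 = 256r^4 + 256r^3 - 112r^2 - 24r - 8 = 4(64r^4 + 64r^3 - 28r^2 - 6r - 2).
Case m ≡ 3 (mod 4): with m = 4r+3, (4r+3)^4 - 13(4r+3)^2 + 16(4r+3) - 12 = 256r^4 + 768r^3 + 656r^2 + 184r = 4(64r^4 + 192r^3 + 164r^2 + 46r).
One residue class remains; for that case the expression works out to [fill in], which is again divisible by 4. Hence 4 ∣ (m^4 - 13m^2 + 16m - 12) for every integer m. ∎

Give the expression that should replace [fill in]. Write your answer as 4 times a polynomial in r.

4(64r^4 + 128r^3 + 44r^2 - 4r - 4)

The residues treated are {0, 1, 3}, so the missing case is m ≡ 2 (mod 4); write m = 4r+2.
Then (4r+2)^4 - 13(4r+2)^2 + 16(4r+2) - 12 = 256r^4 + 512r^3 + 176r^2 - 16r - 16 = 4(64r^4 + 128r^3 + 44r^2 - 4r - 4).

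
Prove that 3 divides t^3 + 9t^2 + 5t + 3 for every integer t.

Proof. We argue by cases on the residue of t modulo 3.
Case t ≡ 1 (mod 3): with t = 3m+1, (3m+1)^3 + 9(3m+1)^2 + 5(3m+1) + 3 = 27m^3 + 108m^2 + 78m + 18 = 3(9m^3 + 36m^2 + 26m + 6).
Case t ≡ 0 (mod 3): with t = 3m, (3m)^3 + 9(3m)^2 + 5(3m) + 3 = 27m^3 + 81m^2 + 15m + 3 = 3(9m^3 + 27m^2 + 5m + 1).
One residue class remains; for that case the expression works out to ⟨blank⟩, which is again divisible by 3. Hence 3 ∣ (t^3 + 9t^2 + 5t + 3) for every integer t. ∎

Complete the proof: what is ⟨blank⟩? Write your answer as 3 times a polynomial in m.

The residues treated are {1, 0}, so the missing case is t ≡ 2 (mod 3); write t = 3m+2.
Then (3m+2)^3 + 9(3m+2)^2 + 5(3m+2) + 3 = 27m^3 + 135m^2 + 159m + 57 = 3(9m^3 + 45m^2 + 53m + 19).

3(9m^3 + 45m^2 + 53m + 19)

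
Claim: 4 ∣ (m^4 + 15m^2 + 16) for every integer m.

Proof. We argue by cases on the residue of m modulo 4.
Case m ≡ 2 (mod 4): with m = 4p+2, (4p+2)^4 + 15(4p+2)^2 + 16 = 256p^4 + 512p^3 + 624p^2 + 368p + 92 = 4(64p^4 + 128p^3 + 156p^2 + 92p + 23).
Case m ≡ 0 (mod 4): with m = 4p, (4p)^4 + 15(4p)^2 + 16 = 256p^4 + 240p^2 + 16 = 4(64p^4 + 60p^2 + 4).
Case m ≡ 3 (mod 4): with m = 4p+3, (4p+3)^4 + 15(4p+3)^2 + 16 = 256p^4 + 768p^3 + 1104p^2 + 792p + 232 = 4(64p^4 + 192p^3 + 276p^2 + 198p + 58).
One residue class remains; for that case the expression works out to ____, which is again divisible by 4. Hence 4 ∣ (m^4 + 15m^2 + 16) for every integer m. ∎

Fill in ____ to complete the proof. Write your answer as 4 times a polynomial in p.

4(64p^4 + 64p^3 + 84p^2 + 34p + 8)

Only m ≡ 1 (mod 4) is unaccounted for. Put m = 4p+1:
(4p+1)^4 + 15(4p+1)^2 + 16 expands to 256p^4 + 256p^3 + 336p^2 + 136p + 32,
and factoring out 4 leaves 4(64p^4 + 64p^3 + 84p^2 + 34p + 8).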